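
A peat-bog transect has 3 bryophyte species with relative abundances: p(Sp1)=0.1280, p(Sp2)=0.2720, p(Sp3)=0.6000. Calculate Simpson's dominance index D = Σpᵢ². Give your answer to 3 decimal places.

0.450

D = 0.128² + 0.272² + 0.6² = 0.01638 + 0.07398 + 0.36000 = 0.45037 (working shown to 5 dp, full precision carried).
To 3 decimal places, D = 0.450.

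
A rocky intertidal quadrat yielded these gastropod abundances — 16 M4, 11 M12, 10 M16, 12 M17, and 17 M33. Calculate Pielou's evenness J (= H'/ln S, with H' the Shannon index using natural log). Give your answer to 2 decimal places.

Total N = 16+11+10+12+17 = 66, so the proportions are 0.2424, 0.1667, 0.1515, 0.1818, 0.2576 (working shown to 4 dp, full precision carried).
H' = −Σ pᵢ ln pᵢ = −((-0.3435) + (-0.2986) + (-0.2859) + (-0.3100) + (-0.3494)) = 1.5874.
With S = 5 species, ln S = 1.6094, so J = 1.5874/1.6094 = 0.9863, i.e. 0.99 to 2 decimal places.

0.99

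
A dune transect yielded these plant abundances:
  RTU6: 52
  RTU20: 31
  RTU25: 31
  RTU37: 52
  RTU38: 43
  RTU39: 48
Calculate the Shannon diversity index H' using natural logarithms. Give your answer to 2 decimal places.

Total N = 52+31+31+52+43+48 = 257, so the proportions are 0.2023, 0.1206, 0.1206, 0.2023, 0.1673, 0.1868 (working shown to 4 dp, full precision carried).
Each pᵢ ln pᵢ term: 0.2023×(-1.5978)=-0.3233, 0.1206×(-2.1151)=-0.2551, 0.1206×(-2.1151)=-0.2551, 0.2023×(-1.5978)=-0.3233, 0.1673×(-1.7879)=-0.2991, 0.1868×(-1.6779)=-0.3134.
Sum = -1.7694, so H' = 1.77.

1.77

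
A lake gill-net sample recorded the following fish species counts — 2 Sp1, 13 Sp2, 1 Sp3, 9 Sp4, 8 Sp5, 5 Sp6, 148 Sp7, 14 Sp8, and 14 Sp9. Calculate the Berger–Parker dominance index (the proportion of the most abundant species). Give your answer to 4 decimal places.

Total N = 2+13+1+9+8+5+148+14+14 = 214, so the proportions are 0.009346, 0.060748, 0.004673, 0.042056, 0.037383, 0.023364, 0.691589, 0.065421, 0.065421 (working shown to 6 dp, full precision carried).
The largest proportion is 0.691589, i.e. d = 0.6916 to 4 decimal places.

0.6916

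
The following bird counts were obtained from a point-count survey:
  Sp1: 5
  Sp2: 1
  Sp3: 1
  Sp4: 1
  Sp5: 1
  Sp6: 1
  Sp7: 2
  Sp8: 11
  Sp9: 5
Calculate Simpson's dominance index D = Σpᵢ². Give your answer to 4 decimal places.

Total N = 5+1+1+1+1+1+2+11+5 = 28, so the proportions are 0.178571, 0.035714, 0.035714, 0.035714, 0.035714, 0.035714, 0.071429, 0.392857, 0.178571 (working shown to 6 dp, full precision carried).
D = 0.178571² + 0.035714² + 0.035714² + 0.035714² + 0.035714² + 0.035714² + 0.071429² + 0.392857² + 0.178571² = 0.031888 + 0.001276 + 0.001276 + 0.001276 + 0.001276 + 0.001276 + 0.005102 + 0.154337 + 0.031888 = 0.229592.
To 4 decimal places, D = 0.2296.

0.2296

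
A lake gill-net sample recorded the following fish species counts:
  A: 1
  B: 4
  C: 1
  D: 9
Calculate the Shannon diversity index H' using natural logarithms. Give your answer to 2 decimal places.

Total N = 1+4+1+9 = 15, so the proportions are 0.0667, 0.2667, 0.0667, 0.6 (working shown to 4 dp, full precision carried).
Each pᵢ ln pᵢ term: 0.0667×(-2.7081)=-0.1805, 0.2667×(-1.3218)=-0.3525, 0.0667×(-2.7081)=-0.1805, 0.6×(-0.5108)=-0.3065.
Sum = -1.0200, so H' = 1.02.

1.02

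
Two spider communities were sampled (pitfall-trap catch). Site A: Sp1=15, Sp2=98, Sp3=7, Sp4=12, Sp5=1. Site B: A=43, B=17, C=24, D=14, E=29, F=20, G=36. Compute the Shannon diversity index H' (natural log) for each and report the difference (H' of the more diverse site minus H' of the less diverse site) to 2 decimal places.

Site A: N=133, proportions 0.11278, 0.73684, 0.05263, 0.09023, 0.00752, giving H' = 0.87991 (working shown to 5 dp, full precision carried).
Site B: N=183, proportions 0.23497, 0.0929, 0.13115, 0.0765, 0.15847, 0.10929, 0.19672, giving H' = 1.87785.
Difference = |0.87991 − 1.87785| = 0.99794, i.e. 1.00 to 2 decimal places.

1.00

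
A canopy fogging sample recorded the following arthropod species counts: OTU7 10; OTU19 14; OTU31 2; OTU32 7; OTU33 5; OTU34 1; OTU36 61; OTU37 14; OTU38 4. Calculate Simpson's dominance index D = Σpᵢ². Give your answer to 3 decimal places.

Total N = 10+14+2+7+5+1+61+14+4 = 118, so the proportions are 0.08475, 0.11864, 0.01695, 0.05932, 0.04237, 0.00847, 0.51695, 0.11864, 0.0339 (working shown to 5 dp, full precision carried).
D = 0.08475² + 0.11864² + 0.01695² + 0.05932² + 0.04237² + 0.00847² + 0.51695² + 0.11864² + 0.0339² = 0.00718 + 0.01408 + 0.00029 + 0.00352 + 0.00180 + 0.00007 + 0.26724 + 0.01408 + 0.00115 = 0.30939.
To 3 decimal places, D = 0.309.

0.309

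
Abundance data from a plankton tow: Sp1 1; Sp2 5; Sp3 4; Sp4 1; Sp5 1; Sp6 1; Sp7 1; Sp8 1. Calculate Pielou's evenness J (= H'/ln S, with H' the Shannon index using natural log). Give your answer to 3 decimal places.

Total N = 1+5+4+1+1+1+1+1 = 15, so the proportions are 0.06667, 0.33333, 0.26667, 0.06667, 0.06667, 0.06667, 0.06667, 0.06667 (working shown to 5 dp, full precision carried).
H' = −Σ pᵢ ln pᵢ = −((-0.18054) + (-0.36620) + (-0.35247) + (-0.18054) + (-0.18054) + (-0.18054) + (-0.18054) + (-0.18054)) = 1.80189.
With S = 8 species, ln S = 2.07944, so J = 1.80189/2.07944 = 0.86653, i.e. 0.867 to 3 decimal places.

0.867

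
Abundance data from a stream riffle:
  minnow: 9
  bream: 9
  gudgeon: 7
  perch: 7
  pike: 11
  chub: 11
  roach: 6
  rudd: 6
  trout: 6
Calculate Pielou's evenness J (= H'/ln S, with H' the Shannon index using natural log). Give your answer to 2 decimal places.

Total N = 9+9+7+7+11+11+6+6+6 = 72, so the proportions are 0.125, 0.125, 0.0972, 0.0972, 0.1528, 0.1528, 0.0833, 0.0833, 0.0833 (working shown to 4 dp, full precision carried).
H' = −Σ pᵢ ln pᵢ = −((-0.2599) + (-0.2599) + (-0.2266) + (-0.2266) + (-0.2870) + (-0.2870) + (-0.2071) + (-0.2071) + (-0.2071)) = 2.1684.
With S = 9 species, ln S = 2.1972, so J = 2.1684/2.1972 = 0.9869, i.e. 0.99 to 2 decimal places.

0.99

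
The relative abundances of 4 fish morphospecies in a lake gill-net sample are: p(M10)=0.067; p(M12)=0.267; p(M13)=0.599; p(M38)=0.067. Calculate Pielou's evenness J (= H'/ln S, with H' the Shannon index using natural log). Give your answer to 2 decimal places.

H' = −Σ pᵢ ln pᵢ = −((-0.1811) + (-0.3526) + (-0.3070) + (-0.1811)) = 1.0218 (working shown to 4 dp, full precision carried).
With S = 4 species, ln S = 1.3863, so J = 1.0218/1.3863 = 0.7371, i.e. 0.74 to 2 decimal places.

0.74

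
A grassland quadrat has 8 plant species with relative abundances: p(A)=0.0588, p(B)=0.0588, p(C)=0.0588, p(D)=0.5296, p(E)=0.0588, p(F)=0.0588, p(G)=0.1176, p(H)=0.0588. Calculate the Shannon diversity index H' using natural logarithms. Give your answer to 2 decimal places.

1.59

Each pᵢ ln pᵢ term (working shown to 4 dp, full precision carried): 0.0588×(-2.8336)=-0.1666, 0.0588×(-2.8336)=-0.1666, 0.0588×(-2.8336)=-0.1666, 0.5296×(-0.6356)=-0.3366, 0.0588×(-2.8336)=-0.1666, 0.0588×(-2.8336)=-0.1666, 0.1176×(-2.1405)=-0.2517, 0.0588×(-2.8336)=-0.1666.
Sum = -1.5880, so H' = 1.59.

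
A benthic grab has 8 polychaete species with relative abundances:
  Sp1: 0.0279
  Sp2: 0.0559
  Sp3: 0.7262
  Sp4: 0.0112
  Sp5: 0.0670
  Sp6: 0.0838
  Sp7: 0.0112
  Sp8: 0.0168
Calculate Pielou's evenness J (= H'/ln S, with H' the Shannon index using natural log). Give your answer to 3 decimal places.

H' = −Σ pᵢ ln pᵢ = −((-0.09986) + (-0.16123) + (-0.23233) + (-0.05031) + (-0.18111) + (-0.20777) + (-0.05031) + (-0.06865)) = 1.05156 (working shown to 5 dp, full precision carried).
With S = 8 species, ln S = 2.07944, so J = 1.05156/2.07944 = 0.50569, i.e. 0.506 to 3 decimal places.

0.506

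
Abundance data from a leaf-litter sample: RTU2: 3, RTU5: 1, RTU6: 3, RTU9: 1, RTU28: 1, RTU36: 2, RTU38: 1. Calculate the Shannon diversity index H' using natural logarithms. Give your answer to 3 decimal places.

1.820

Total N = 3+1+3+1+1+2+1 = 12, so the proportions are 0.25, 0.08333, 0.25, 0.08333, 0.08333, 0.16667, 0.08333 (working shown to 5 dp, full precision carried).
Each pᵢ ln pᵢ term: 0.25×(-1.38629)=-0.34657, 0.08333×(-2.48491)=-0.20708, 0.25×(-1.38629)=-0.34657, 0.08333×(-2.48491)=-0.20708, 0.08333×(-2.48491)=-0.20708, 0.16667×(-1.79176)=-0.29863, 0.08333×(-2.48491)=-0.20708.
Sum = -1.82008, so H' = 1.820.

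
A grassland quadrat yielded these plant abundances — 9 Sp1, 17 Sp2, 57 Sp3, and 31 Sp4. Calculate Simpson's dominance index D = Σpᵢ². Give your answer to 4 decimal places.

0.3524

Total N = 9+17+57+31 = 114, so the proportions are 0.078947, 0.149123, 0.5, 0.27193 (working shown to 6 dp, full precision carried).
D = 0.078947² + 0.149123² + 0.5² + 0.27193² = 0.006233 + 0.022238 + 0.250000 + 0.073946 = 0.352416.
To 4 decimal places, D = 0.3524.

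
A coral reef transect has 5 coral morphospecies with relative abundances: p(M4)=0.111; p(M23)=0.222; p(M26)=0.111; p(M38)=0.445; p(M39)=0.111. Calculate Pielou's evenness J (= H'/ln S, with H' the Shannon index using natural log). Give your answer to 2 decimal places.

H' = −Σ pᵢ ln pᵢ = −((-0.2440) + (-0.3341) + (-0.2440) + (-0.3603) + (-0.2440)) = 1.4264 (working shown to 4 dp, full precision carried).
With S = 5 species, ln S = 1.6094, so J = 1.4264/1.6094 = 0.8863, i.e. 0.89 to 2 decimal places.

0.89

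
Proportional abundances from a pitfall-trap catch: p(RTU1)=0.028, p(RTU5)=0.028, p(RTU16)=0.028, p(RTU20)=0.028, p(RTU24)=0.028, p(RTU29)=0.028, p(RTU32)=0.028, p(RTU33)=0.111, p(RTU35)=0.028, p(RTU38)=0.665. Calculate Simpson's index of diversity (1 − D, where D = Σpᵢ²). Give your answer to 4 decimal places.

D = 0.028² + 0.028² + 0.028² + 0.028² + 0.028² + 0.028² + 0.028² + 0.111² + 0.028² + 0.665² = 0.000784 + 0.000784 + 0.000784 + 0.000784 + 0.000784 + 0.000784 + 0.000784 + 0.012321 + 0.000784 + 0.442225 = 0.460818 (working shown to 6 dp, full precision carried).
So 1 − D = 0.539182, i.e. 0.5392 to 4 decimal places.

0.5392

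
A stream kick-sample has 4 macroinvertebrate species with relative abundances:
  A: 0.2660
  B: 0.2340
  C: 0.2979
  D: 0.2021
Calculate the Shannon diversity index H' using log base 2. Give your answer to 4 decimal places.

Each pᵢ log₂ pᵢ term (working shown to 6 dp, full precision carried): 0.266×(-1.910502)=-0.508193, 0.234×(-2.095420)=-0.490328, 0.2979×(-1.747100)=-0.520461, 0.2021×(-2.306859)=-0.466216.
Sum = -1.985199, so H' = 1.9852.

1.9852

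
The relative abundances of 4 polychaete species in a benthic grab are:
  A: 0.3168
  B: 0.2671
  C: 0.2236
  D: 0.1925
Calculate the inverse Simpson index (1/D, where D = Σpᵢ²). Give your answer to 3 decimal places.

D = 0.3168² + 0.2671² + 0.2236² + 0.1925² = 0.1003622 + 0.0713424 + 0.0499970 + 0.0370562 = 0.2587579 (working shown to 7 dp, full precision carried).
So 1/D = 3.86462, i.e. 3.865 to 3 decimal places.

3.865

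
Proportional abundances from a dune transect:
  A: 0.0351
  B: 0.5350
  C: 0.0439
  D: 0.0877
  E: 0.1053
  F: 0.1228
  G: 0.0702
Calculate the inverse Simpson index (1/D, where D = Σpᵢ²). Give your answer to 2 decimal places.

D = 0.0351² + 0.535² + 0.0439² + 0.0877² + 0.1053² + 0.1228² + 0.0702² = 0.00123 + 0.28623 + 0.00193 + 0.00769 + 0.01109 + 0.01508 + 0.00493 = 0.32817 (working shown to 5 dp, full precision carried).
So 1/D = 3.0472, i.e. 3.05 to 2 decimal places.

3.05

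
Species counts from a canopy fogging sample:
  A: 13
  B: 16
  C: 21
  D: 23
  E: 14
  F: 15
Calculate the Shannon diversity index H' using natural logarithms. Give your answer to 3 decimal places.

Total N = 13+16+21+23+14+15 = 102, so the proportions are 0.12745, 0.15686, 0.20588, 0.22549, 0.13725, 0.14706 (working shown to 5 dp, full precision carried).
Each pᵢ ln pᵢ term: 0.12745×(-2.06002)=-0.26255, 0.15686×(-1.85238)=-0.29057, 0.20588×(-1.58045)=-0.32539, 0.22549×(-1.48948)=-0.33586, 0.13725×(-1.98592)=-0.27258, 0.14706×(-1.91692)=-0.28190.
Sum = -1.76885, so H' = 1.769.

1.769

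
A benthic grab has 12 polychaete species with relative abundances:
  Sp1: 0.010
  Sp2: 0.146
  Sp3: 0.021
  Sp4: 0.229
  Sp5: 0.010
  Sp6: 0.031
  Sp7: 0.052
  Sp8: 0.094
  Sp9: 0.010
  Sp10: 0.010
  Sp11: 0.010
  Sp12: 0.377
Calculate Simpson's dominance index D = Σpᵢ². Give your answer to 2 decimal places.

D = 0.01² + 0.146² + 0.021² + 0.229² + 0.01² + 0.031² + 0.052² + 0.094² + 0.01² + 0.01² + 0.01² + 0.377² = 0.0001 + 0.0213 + 0.0004 + 0.0524 + 0.0001 + 0.0010 + 0.0027 + 0.0088 + 0.0001 + 0.0001 + 0.0001 + 0.1421 = 0.2293 (working shown to 4 dp, full precision carried).
To 2 decimal places, D = 0.23.

0.23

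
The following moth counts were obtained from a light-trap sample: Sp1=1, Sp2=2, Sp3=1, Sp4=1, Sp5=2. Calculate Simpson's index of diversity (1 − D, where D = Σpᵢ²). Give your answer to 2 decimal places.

Total N = 1+2+1+1+2 = 7, so the proportions are 0.1429, 0.2857, 0.1429, 0.1429, 0.2857 (working shown to 4 dp, full precision carried).
D = 0.1429² + 0.2857² + 0.1429² + 0.1429² + 0.2857² = 0.0204 + 0.0816 + 0.0204 + 0.0204 + 0.0816 = 0.2245.
So 1 − D = 0.7755, i.e. 0.78 to 2 decimal places.

0.78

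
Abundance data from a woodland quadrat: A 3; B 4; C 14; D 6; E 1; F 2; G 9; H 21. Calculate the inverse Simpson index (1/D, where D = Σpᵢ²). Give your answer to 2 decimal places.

4.59

Total N = 3+4+14+6+1+2+9+21 = 60, so the proportions are 0.05, 0.066667, 0.233333, 0.1, 0.016667, 0.033333, 0.15, 0.35 (working shown to 6 dp, full precision carried).
D = 0.05² + 0.066667² + 0.233333² + 0.1² + 0.016667² + 0.033333² + 0.15² + 0.35² = 0.002500 + 0.004444 + 0.054444 + 0.010000 + 0.000278 + 0.001111 + 0.022500 + 0.122500 = 0.217778.
So 1/D = 4.5918, i.e. 4.59 to 2 decimal places.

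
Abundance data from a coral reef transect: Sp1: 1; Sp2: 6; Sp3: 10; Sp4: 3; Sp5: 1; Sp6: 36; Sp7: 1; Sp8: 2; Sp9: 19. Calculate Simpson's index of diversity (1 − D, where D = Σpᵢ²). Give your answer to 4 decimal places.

0.7101

Total N = 1+6+10+3+1+36+1+2+19 = 79, so the proportions are 0.012658, 0.075949, 0.126582, 0.037975, 0.012658, 0.455696, 0.012658, 0.025316, 0.240506 (working shown to 6 dp, full precision carried).
D = 0.012658² + 0.075949² + 0.126582² + 0.037975² + 0.012658² + 0.455696² + 0.012658² + 0.025316² + 0.240506² = 0.000160 + 0.005768 + 0.016023 + 0.001442 + 0.000160 + 0.207659 + 0.000160 + 0.000641 + 0.057843 = 0.289857.
So 1 − D = 0.710143, i.e. 0.7101 to 4 decimal places.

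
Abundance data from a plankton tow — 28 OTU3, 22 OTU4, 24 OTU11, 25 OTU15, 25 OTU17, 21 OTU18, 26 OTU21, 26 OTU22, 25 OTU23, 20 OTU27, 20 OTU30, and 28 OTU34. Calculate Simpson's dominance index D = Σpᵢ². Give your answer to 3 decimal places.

0.084

Total N = 28+22+24+25+25+21+26+26+25+20+20+28 = 290, so the proportions are 0.09655, 0.07586, 0.08276, 0.08621, 0.08621, 0.07241, 0.08966, 0.08966, 0.08621, 0.06897, 0.06897, 0.09655 (working shown to 5 dp, full precision carried).
D = 0.09655² + 0.07586² + 0.08276² + 0.08621² + 0.08621² + 0.07241² + 0.08966² + 0.08966² + 0.08621² + 0.06897² + 0.06897² + 0.09655² = 0.00932 + 0.00576 + 0.00685 + 0.00743 + 0.00743 + 0.00524 + 0.00804 + 0.00804 + 0.00743 + 0.00476 + 0.00476 + 0.00932 = 0.08438.
To 3 decimal places, D = 0.084.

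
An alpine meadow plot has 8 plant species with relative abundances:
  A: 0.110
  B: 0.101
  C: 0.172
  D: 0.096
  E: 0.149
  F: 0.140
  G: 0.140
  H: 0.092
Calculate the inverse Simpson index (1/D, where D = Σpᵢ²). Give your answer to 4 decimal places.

7.6356

D = 0.11² + 0.101² + 0.172² + 0.096² + 0.149² + 0.14² + 0.14² + 0.092² = 0.01210000 + 0.01020100 + 0.02958400 + 0.00921600 + 0.02220100 + 0.01960000 + 0.01960000 + 0.00846400 = 0.13096600 (working shown to 8 dp, full precision carried).
So 1/D = 7.635570, i.e. 7.6356 to 4 decimal places.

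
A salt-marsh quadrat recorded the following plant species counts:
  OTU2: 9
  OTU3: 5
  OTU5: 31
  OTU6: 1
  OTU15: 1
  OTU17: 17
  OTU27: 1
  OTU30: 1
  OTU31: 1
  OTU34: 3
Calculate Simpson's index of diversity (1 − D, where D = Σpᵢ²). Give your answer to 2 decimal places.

0.72

Total N = 9+5+31+1+1+17+1+1+1+3 = 70, so the proportions are 0.1286, 0.0714, 0.4429, 0.0143, 0.0143, 0.2429, 0.0143, 0.0143, 0.0143, 0.0429 (working shown to 4 dp, full precision carried).
D = 0.1286² + 0.0714² + 0.4429² + 0.0143² + 0.0143² + 0.2429² + 0.0143² + 0.0143² + 0.0143² + 0.0429² = 0.0165 + 0.0051 + 0.1961 + 0.0002 + 0.0002 + 0.0590 + 0.0002 + 0.0002 + 0.0002 + 0.0018 = 0.2796.
So 1 − D = 0.7204, i.e. 0.72 to 2 decimal places.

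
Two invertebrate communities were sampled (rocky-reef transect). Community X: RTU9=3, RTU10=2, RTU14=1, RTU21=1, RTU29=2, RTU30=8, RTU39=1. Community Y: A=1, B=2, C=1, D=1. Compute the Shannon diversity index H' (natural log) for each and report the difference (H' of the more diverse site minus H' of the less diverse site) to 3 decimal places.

Community X: N=18, proportions 0.16667, 0.11111, 0.05556, 0.05556, 0.11111, 0.44444, 0.05556, giving H' = 1.62904 (working shown to 5 dp, full precision carried).
Community Y: N=5, proportions 0.2, 0.4, 0.2, 0.2, giving H' = 1.33218.
Difference = |1.62904 − 1.33218| = 0.29686, i.e. 0.297 to 3 decimal places.

0.297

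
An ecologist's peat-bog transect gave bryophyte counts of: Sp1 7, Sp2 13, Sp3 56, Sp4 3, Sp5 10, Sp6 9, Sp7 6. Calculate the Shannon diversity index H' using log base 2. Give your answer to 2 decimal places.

2.13

Total N = 7+13+56+3+10+9+6 = 104, so the proportions are 0.0673, 0.125, 0.5385, 0.0288, 0.0962, 0.0865, 0.0577 (working shown to 4 dp, full precision carried).
Each pᵢ log₂ pᵢ term: 0.0673×(-3.8931)=-0.2620, 0.125×(-3.0000)=-0.3750, 0.5385×(-0.8931)=-0.4809, 0.0288×(-5.1155)=-0.1476, 0.0962×(-3.3785)=-0.3249, 0.0865×(-3.5305)=-0.3055, 0.0577×(-4.1155)=-0.2374.
Sum = -2.1333, so H' = 2.13.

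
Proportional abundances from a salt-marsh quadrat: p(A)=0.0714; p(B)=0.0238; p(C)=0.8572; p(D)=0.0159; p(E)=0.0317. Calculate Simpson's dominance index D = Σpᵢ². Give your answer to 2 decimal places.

0.74

D = 0.0714² + 0.0238² + 0.8572² + 0.0159² + 0.0317² = 0.0051 + 0.0006 + 0.7348 + 0.0003 + 0.0010 = 0.7417 (working shown to 4 dp, full precision carried).
To 2 decimal places, D = 0.74.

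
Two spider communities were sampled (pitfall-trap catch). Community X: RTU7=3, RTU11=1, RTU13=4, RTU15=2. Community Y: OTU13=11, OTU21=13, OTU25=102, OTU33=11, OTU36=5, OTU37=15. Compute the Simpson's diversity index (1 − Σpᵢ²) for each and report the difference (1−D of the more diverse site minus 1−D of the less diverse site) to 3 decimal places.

Community X: N=10, proportions 0.3, 0.1, 0.4, 0.2, giving 1−D = 0.70000 (working shown to 5 dp, full precision carried).
Community Y: N=157, proportions 0.07006, 0.0828, 0.64968, 0.07006, 0.03185, 0.09554, giving 1−D = 0.55110.
Difference = |0.70000 − 0.55110| = 0.14890, i.e. 0.149 to 3 decimal places.

0.149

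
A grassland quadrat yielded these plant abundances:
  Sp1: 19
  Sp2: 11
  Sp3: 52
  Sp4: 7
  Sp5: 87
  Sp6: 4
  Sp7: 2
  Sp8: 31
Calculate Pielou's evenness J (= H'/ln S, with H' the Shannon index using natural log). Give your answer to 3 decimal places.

0.765

Total N = 19+11+52+7+87+4+2+31 = 213, so the proportions are 0.0892, 0.05164, 0.24413, 0.03286, 0.40845, 0.01878, 0.00939, 0.14554 (working shown to 5 dp, full precision carried).
H' = −Σ pᵢ ln pᵢ = −((-0.21559) + (-0.15304) + (-0.34424) + (-0.11224) + (-0.36572) + (-0.07465) + (-0.04383) + (-0.28050)) = 1.58981.
With S = 8 species, ln S = 2.07944, so J = 1.58981/2.07944 = 0.76454, i.e. 0.765 to 3 decimal places.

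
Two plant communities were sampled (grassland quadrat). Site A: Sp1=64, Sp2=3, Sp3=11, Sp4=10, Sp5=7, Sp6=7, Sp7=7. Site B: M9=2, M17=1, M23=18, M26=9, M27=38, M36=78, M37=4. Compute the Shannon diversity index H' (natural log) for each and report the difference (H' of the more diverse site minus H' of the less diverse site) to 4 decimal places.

0.0923

Site A: N=109, proportions 0.587156, 0.027523, 0.100917, 0.091743, 0.06422, 0.06422, 0.06422, giving H' = 1.391062 (working shown to 6 dp, full precision carried).
Site B: N=150, proportions 0.013333, 0.006667, 0.12, 0.06, 0.253333, 0.52, 0.026667, giving H' = 1.298737.
Difference = |1.391062 − 1.298737| = 0.092325, i.e. 0.0923 to 4 decimal places.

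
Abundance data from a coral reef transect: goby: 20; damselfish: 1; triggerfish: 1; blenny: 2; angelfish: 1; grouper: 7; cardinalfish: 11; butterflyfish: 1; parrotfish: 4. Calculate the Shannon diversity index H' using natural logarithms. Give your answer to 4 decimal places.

1.6453

Total N = 20+1+1+2+1+7+11+1+4 = 48, so the proportions are 0.416667, 0.020833, 0.020833, 0.041667, 0.020833, 0.145833, 0.229167, 0.020833, 0.083333 (working shown to 6 dp, full precision carried).
Each pᵢ ln pᵢ term: 0.416667×(-0.875469)=-0.364779, 0.020833×(-3.871201)=-0.080650, 0.020833×(-3.871201)=-0.080650, 0.041667×(-3.178054)=-0.132419, 0.020833×(-3.871201)=-0.080650, 0.145833×(-1.925291)=-0.280772, 0.229167×(-1.473306)=-0.337633, 0.020833×(-3.871201)=-0.080650, 0.083333×(-2.484907)=-0.207076.
Sum = -1.645277, so H' = 1.6453.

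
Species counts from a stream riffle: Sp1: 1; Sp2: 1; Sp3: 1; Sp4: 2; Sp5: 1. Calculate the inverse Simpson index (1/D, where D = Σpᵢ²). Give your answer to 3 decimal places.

4.500

Total N = 1+1+1+2+1 = 6, so the proportions are 0.1666667, 0.1666667, 0.1666667, 0.3333333, 0.1666667 (working shown to 7 dp, full precision carried).
D = 0.1666667² + 0.1666667² + 0.1666667² + 0.3333333² + 0.1666667² = 0.0277778 + 0.0277778 + 0.0277778 + 0.1111111 + 0.0277778 = 0.2222222.
So 1/D = 4.50000, i.e. 4.500 to 3 decimal places.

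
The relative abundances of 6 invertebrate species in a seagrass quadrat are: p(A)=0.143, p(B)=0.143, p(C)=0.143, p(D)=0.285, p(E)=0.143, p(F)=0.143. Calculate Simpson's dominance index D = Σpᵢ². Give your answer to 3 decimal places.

0.183

D = 0.143² + 0.143² + 0.143² + 0.285² + 0.143² + 0.143² = 0.02045 + 0.02045 + 0.02045 + 0.08122 + 0.02045 + 0.02045 = 0.18347 (working shown to 5 dp, full precision carried).
To 3 decimal places, D = 0.183.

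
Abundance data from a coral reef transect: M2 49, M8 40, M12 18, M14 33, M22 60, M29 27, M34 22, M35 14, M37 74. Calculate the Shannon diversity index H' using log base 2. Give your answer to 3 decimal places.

Total N = 49+40+18+33+60+27+22+14+74 = 337, so the proportions are 0.1454, 0.11869, 0.05341, 0.09792, 0.17804, 0.08012, 0.06528, 0.04154, 0.21958 (working shown to 5 dp, full precision carried).
Each pᵢ log₂ pᵢ term: 0.1454×(-2.78189)=-0.40449, 0.11869×(-3.07468)=-0.36495, 0.05341×(-4.22668)=-0.22576, 0.09792×(-3.35221)=-0.32826, 0.17804×(-2.48971)=-0.44327, 0.08012×(-3.64172)=-0.29177, 0.06528×(-3.93717)=-0.25703, 0.04154×(-4.58925)=-0.19065, 0.21958×(-2.18715)=-0.48026.
Sum = -2.98644, so H' = 2.986.

2.986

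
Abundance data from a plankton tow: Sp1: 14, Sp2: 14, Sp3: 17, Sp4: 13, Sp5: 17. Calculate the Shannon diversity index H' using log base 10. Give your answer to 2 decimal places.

0.70

Total N = 14+14+17+13+17 = 75, so the proportions are 0.1867, 0.1867, 0.2267, 0.1733, 0.2267 (working shown to 4 dp, full precision carried).
Each pᵢ log₁₀ pᵢ term: 0.1867×(-0.7289)=-0.1361, 0.1867×(-0.7289)=-0.1361, 0.2267×(-0.6446)=-0.1461, 0.1733×(-0.7611)=-0.1319, 0.2267×(-0.6446)=-0.1461.
Sum = -0.6963, so H' = 0.70.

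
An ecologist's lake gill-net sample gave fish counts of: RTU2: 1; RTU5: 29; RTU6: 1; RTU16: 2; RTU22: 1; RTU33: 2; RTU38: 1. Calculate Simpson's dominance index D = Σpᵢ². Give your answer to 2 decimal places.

0.62

Total N = 1+29+1+2+1+2+1 = 37, so the proportions are 0.027, 0.7838, 0.027, 0.0541, 0.027, 0.0541, 0.027 (working shown to 4 dp, full precision carried).
D = 0.027² + 0.7838² + 0.027² + 0.0541² + 0.027² + 0.0541² + 0.027² = 0.0007 + 0.6143 + 0.0007 + 0.0029 + 0.0007 + 0.0029 + 0.0007 = 0.6231.
To 2 decimal places, D = 0.62.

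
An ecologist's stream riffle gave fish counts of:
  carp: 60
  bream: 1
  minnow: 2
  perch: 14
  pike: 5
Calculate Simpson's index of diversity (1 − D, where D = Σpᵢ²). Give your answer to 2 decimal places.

Total N = 60+1+2+14+5 = 82, so the proportions are 0.7317, 0.0122, 0.0244, 0.1707, 0.061 (working shown to 4 dp, full precision carried).
D = 0.7317² + 0.0122² + 0.0244² + 0.1707² + 0.061² = 0.5354 + 0.0001 + 0.0006 + 0.0291 + 0.0037 = 0.5690.
So 1 − D = 0.4310, i.e. 0.43 to 2 decimal places.

0.43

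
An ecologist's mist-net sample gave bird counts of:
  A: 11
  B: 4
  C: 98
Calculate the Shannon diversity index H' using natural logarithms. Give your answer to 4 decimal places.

Total N = 11+4+98 = 113, so the proportions are 0.097345, 0.035398, 0.867257 (working shown to 6 dp, full precision carried).
Each pᵢ ln pᵢ term: 0.097345×(-2.329493)=-0.226765, 0.035398×(-3.341093)=-0.118269, 0.867257×(-0.142420)=-0.123515.
Sum = -0.468549, so H' = 0.4685.

0.4685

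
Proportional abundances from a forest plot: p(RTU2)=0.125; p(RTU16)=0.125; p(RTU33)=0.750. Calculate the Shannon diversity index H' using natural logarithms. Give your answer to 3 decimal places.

0.736

Each pᵢ ln pᵢ term (working shown to 5 dp, full precision carried): 0.125×(-2.07944)=-0.25993, 0.125×(-2.07944)=-0.25993, 0.75×(-0.28768)=-0.21576.
Sum = -0.73562, so H' = 0.736.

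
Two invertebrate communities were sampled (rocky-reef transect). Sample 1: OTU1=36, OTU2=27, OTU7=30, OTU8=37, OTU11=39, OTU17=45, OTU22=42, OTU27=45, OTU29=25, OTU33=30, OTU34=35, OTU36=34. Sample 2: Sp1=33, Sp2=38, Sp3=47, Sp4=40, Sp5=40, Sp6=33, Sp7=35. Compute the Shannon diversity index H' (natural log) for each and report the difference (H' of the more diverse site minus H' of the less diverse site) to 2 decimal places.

0.53

Sample 1: N=425, proportions 0.08471, 0.06353, 0.07059, 0.08706, 0.09176, 0.10588, 0.09882, 0.10588, 0.05882, 0.07059, 0.08235, 0.08, giving H' = 2.46871 (working shown to 5 dp, full precision carried).
Sample 2: N=266, proportions 0.12406, 0.14286, 0.17669, 0.15038, 0.15038, 0.12406, 0.13158, giving H' = 1.93875.
Difference = |2.46871 − 1.93875| = 0.52996, i.e. 0.53 to 2 decimal places.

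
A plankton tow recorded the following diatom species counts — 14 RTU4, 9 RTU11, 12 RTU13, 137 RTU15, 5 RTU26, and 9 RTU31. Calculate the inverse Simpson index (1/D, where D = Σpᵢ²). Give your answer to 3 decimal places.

Total N = 14+9+12+137+5+9 = 186, so the proportions are 0.075269, 0.048387, 0.064516, 0.736559, 0.026882, 0.048387 (working shown to 6 dp, full precision carried).
D = 0.075269² + 0.048387² + 0.064516² + 0.736559² + 0.026882² + 0.048387² = 0.005665 + 0.002341 + 0.004162 + 0.542519 + 0.000723 + 0.002341 = 0.557752.
So 1/D = 1.79291, i.e. 1.793 to 3 decimal places.

1.793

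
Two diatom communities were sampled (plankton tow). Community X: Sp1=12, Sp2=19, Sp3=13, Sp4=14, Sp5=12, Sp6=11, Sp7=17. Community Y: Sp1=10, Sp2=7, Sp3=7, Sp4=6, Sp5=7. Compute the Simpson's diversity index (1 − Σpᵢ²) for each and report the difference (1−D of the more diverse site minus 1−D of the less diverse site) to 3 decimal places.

0.058

Community X: N=98, proportions 0.12245, 0.19388, 0.13265, 0.14286, 0.12245, 0.11224, 0.17347, giving 1−D = 0.85173 (working shown to 5 dp, full precision carried).
Community Y: N=37, proportions 0.27027, 0.18919, 0.18919, 0.16216, 0.18919, giving 1−D = 0.79328.
Difference = |0.85173 − 0.79328| = 0.05845, i.e. 0.058 to 3 decimal places.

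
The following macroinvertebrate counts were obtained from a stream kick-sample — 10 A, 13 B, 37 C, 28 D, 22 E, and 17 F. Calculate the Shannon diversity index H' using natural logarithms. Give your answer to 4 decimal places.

1.6990

Total N = 10+13+37+28+22+17 = 127, so the proportions are 0.07874, 0.102362, 0.291339, 0.220472, 0.173228, 0.133858 (working shown to 6 dp, full precision carried).
Each pᵢ ln pᵢ term: 0.07874×(-2.541602)=-0.200126, 0.102362×(-2.279238)=-0.233308, 0.291339×(-1.233269)=-0.359299, 0.220472×(-1.511983)=-0.333350, 0.173228×(-1.753145)=-0.303694, 0.133858×(-2.010974)=-0.269185.
Sum = -1.698963, so H' = 1.6990.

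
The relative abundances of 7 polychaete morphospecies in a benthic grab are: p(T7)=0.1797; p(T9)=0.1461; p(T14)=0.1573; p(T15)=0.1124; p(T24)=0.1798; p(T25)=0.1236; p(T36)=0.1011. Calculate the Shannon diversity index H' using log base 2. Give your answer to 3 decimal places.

2.777

Each pᵢ log₂ pᵢ term (working shown to 5 dp, full precision carried): 0.1797×(-2.47634)=-0.44500, 0.1461×(-2.77497)=-0.40542, 0.1573×(-2.66841)=-0.41974, 0.1124×(-3.15329)=-0.35443, 0.1798×(-2.47554)=-0.44510, 0.1236×(-3.01625)=-0.37281, 0.1011×(-3.30615)=-0.33425.
Sum = -2.77675, so H' = 2.777.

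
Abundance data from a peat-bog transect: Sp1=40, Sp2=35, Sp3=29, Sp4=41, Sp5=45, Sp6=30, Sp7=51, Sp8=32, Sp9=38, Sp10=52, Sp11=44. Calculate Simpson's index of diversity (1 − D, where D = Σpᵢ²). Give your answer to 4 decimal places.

Total N = 40+35+29+41+45+30+51+32+38+52+44 = 437, so the proportions are 0.091533, 0.080092, 0.066362, 0.093822, 0.102975, 0.06865, 0.116705, 0.073227, 0.086957, 0.118993, 0.100686 (working shown to 6 dp, full precision carried).
D = 0.091533² + 0.080092² + 0.066362² + 0.093822² + 0.102975² + 0.06865² + 0.116705² + 0.073227² + 0.086957² + 0.118993² + 0.100686² = 0.008378 + 0.006415 + 0.004404 + 0.008802 + 0.010604 + 0.004713 + 0.013620 + 0.005362 + 0.007561 + 0.014159 + 0.010138 = 0.094157.
So 1 − D = 0.905843, i.e. 0.9058 to 4 decimal places.

0.9058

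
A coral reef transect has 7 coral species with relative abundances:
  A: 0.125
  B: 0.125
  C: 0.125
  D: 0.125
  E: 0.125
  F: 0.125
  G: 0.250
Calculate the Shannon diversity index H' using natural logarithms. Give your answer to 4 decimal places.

1.9062

Each pᵢ ln pᵢ term (working shown to 6 dp, full precision carried): 0.125×(-2.079442)=-0.259930, 0.125×(-2.079442)=-0.259930, 0.125×(-2.079442)=-0.259930, 0.125×(-2.079442)=-0.259930, 0.125×(-2.079442)=-0.259930, 0.125×(-2.079442)=-0.259930, 0.25×(-1.386294)=-0.346574.
Sum = -1.906155, so H' = 1.9062.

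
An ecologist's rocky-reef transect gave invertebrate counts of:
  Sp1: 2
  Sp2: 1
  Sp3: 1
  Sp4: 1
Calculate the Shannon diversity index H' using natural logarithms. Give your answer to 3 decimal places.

1.332

Total N = 2+1+1+1 = 5, so the proportions are 0.4, 0.2, 0.2, 0.2 (working shown to 5 dp, full precision carried).
Each pᵢ ln pᵢ term: 0.4×(-0.91629)=-0.36652, 0.2×(-1.60944)=-0.32189, 0.2×(-1.60944)=-0.32189, 0.2×(-1.60944)=-0.32189.
Sum = -1.33218, so H' = 1.332.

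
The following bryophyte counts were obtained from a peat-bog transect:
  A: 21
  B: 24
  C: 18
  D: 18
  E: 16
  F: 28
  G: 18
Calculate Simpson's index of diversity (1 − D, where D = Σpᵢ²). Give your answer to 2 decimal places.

0.85

Total N = 21+24+18+18+16+28+18 = 143, so the proportions are 0.1469, 0.1678, 0.1259, 0.1259, 0.1119, 0.1958, 0.1259 (working shown to 4 dp, full precision carried).
D = 0.1469² + 0.1678² + 0.1259² + 0.1259² + 0.1119² + 0.1958² + 0.1259² = 0.0216 + 0.0282 + 0.0158 + 0.0158 + 0.0125 + 0.0383 + 0.0158 = 0.1481.
So 1 − D = 0.8519, i.e. 0.85 to 2 decimal places.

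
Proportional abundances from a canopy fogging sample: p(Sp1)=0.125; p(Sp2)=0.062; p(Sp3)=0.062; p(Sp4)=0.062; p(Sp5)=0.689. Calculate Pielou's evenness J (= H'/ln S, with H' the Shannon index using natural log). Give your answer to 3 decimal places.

0.642

H' = −Σ pᵢ ln pᵢ = −((-0.25993) + (-0.17240) + (-0.17240) + (-0.17240) + (-0.25666)) = 1.03379 (working shown to 5 dp, full precision carried).
With S = 5 species, ln S = 1.60944, so J = 1.03379/1.60944 = 0.64233, i.e. 0.642 to 3 decimal places.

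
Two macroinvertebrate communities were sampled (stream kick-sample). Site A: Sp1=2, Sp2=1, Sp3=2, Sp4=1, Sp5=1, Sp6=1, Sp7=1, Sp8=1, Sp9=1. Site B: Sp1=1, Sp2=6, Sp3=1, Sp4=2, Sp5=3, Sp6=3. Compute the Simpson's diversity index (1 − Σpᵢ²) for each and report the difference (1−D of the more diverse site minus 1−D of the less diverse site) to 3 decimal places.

Site A: N=11, proportions 0.18182, 0.09091, 0.18182, 0.09091, 0.09091, 0.09091, 0.09091, 0.09091, 0.09091, giving 1−D = 0.87603 (working shown to 5 dp, full precision carried).
Site B: N=16, proportions 0.0625, 0.375, 0.0625, 0.125, 0.1875, 0.1875, giving 1−D = 0.76562.
Difference = |0.87603 − 0.76562| = 0.11041, i.e. 0.110 to 3 decimal places.

0.110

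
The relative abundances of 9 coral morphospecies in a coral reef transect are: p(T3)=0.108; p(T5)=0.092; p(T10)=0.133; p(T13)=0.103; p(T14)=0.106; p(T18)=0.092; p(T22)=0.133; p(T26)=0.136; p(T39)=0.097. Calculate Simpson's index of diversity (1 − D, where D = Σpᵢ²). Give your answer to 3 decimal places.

D = 0.108² + 0.092² + 0.133² + 0.103² + 0.106² + 0.092² + 0.133² + 0.136² + 0.097² = 0.01166 + 0.00846 + 0.01769 + 0.01061 + 0.01124 + 0.00846 + 0.01769 + 0.01850 + 0.00941 = 0.11372 (working shown to 5 dp, full precision carried).
So 1 − D = 0.88628, i.e. 0.886 to 3 decimal places.

0.886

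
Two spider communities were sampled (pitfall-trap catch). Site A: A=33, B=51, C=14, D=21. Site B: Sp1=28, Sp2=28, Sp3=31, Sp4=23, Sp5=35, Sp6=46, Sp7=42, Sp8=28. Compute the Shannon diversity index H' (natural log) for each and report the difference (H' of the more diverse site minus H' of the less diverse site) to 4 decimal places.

0.7782

Site A: N=119, proportions 0.277311, 0.428571, 0.117647, 0.176471, giving H' = 1.276690 (working shown to 6 dp, full precision carried).
Site B: N=261, proportions 0.10728, 0.10728, 0.118774, 0.088123, 0.1341, 0.176245, 0.16092, 0.10728, giving H' = 2.054896.
Difference = |1.276690 − 2.054896| = 0.778206, i.e. 0.7782 to 4 decimal places.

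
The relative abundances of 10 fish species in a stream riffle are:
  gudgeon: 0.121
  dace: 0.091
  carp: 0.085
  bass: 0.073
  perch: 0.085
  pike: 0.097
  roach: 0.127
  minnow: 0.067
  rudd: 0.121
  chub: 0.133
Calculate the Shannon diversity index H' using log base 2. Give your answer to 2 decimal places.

3.29

Each pᵢ log₂ pᵢ term (working shown to 4 dp, full precision carried): 0.121×(-3.0469)=-0.3687, 0.091×(-3.4580)=-0.3147, 0.085×(-3.5564)=-0.3023, 0.073×(-3.7760)=-0.2756, 0.085×(-3.5564)=-0.3023, 0.097×(-3.3659)=-0.3265, 0.127×(-2.9771)=-0.3781, 0.067×(-3.8997)=-0.2613, 0.121×(-3.0469)=-0.3687, 0.133×(-2.9105)=-0.3871.
Sum = -3.2852, so H' = 3.29.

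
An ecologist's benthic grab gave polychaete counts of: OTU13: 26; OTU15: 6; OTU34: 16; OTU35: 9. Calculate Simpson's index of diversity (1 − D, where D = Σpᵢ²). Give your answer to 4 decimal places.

Total N = 26+6+16+9 = 57, so the proportions are 0.45614, 0.105263, 0.280702, 0.157895 (working shown to 6 dp, full precision carried).
D = 0.45614² + 0.105263² + 0.280702² + 0.157895² = 0.208064 + 0.011080 + 0.078793 + 0.024931 = 0.322869.
So 1 − D = 0.677131, i.e. 0.6771 to 4 decimal places.

0.6771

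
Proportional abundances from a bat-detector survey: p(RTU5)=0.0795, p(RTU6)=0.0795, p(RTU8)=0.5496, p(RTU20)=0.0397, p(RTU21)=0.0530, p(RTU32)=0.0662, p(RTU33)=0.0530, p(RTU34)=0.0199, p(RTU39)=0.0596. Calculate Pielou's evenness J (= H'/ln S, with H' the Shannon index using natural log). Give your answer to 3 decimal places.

H' = −Σ pᵢ ln pᵢ = −((-0.20129) + (-0.20129) + (-0.32897) + (-0.12809) + (-0.15569) + (-0.17974) + (-0.15569) + (-0.07795) + (-0.16808)) = 1.59678 (working shown to 5 dp, full precision carried).
With S = 9 species, ln S = 2.19722, so J = 1.59678/2.19722 = 0.72673, i.e. 0.727 to 3 decimal places.

0.727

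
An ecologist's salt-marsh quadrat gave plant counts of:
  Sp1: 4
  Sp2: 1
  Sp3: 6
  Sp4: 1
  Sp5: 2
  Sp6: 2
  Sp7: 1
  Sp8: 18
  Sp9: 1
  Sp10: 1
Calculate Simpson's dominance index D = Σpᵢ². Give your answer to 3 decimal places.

0.284

Total N = 4+1+6+1+2+2+1+18+1+1 = 37, so the proportions are 0.10811, 0.02703, 0.16216, 0.02703, 0.05405, 0.05405, 0.02703, 0.48649, 0.02703, 0.02703 (working shown to 5 dp, full precision carried).
D = 0.10811² + 0.02703² + 0.16216² + 0.02703² + 0.05405² + 0.05405² + 0.02703² + 0.48649² + 0.02703² + 0.02703² = 0.01169 + 0.00073 + 0.02630 + 0.00073 + 0.00292 + 0.00292 + 0.00073 + 0.23667 + 0.00073 + 0.00073 = 0.28415.
To 3 decimal places, D = 0.284.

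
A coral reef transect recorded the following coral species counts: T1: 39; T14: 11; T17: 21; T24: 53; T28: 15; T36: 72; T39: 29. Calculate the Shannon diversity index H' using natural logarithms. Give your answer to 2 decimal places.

1.77

Total N = 39+11+21+53+15+72+29 = 240, so the proportions are 0.1625, 0.0458, 0.0875, 0.2208, 0.0625, 0.3, 0.1208 (working shown to 4 dp, full precision carried).
Each pᵢ ln pᵢ term: 0.1625×(-1.8171)=-0.2953, 0.0458×(-3.0827)=-0.1413, 0.0875×(-2.4361)=-0.2132, 0.2208×(-1.5103)=-0.3335, 0.0625×(-2.7726)=-0.1733, 0.3×(-1.2040)=-0.3612, 0.1208×(-2.1133)=-0.2554.
Sum = -1.7731, so H' = 1.77.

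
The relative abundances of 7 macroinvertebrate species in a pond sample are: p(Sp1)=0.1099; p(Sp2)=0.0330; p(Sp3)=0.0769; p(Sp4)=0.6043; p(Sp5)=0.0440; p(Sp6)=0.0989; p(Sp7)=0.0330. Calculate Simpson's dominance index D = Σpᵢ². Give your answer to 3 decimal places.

0.397

D = 0.1099² + 0.033² + 0.0769² + 0.6043² + 0.044² + 0.0989² + 0.033² = 0.01208 + 0.00109 + 0.00591 + 0.36518 + 0.00194 + 0.00978 + 0.00109 = 0.39707 (working shown to 5 dp, full precision carried).
To 3 decimal places, D = 0.397.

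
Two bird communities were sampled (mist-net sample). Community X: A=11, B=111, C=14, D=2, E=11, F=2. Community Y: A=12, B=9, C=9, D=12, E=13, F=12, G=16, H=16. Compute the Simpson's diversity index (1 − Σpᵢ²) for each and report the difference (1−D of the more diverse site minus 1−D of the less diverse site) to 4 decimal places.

0.4298

Community X: N=151, proportions 0.072848, 0.735099, 0.092715, 0.013245, 0.072848, 0.013245, giving 1−D = 0.440068 (working shown to 6 dp, full precision carried).
Community Y: N=99, proportions 0.121212, 0.090909, 0.090909, 0.121212, 0.131313, 0.121212, 0.161616, 0.161616, giving 1−D = 0.869911.
Difference = |0.440068 − 0.869911| = 0.429843, i.e. 0.4298 to 4 decimal places.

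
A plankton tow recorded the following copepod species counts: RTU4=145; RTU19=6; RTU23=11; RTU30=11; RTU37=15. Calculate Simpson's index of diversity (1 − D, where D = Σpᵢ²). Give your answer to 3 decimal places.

0.391

Total N = 145+6+11+11+15 = 188, so the proportions are 0.77128, 0.03191, 0.05851, 0.05851, 0.07979 (working shown to 5 dp, full precision carried).
D = 0.77128² + 0.03191² + 0.05851² + 0.05851² + 0.07979² = 0.59487 + 0.00102 + 0.00342 + 0.00342 + 0.00637 = 0.60910.
So 1 − D = 0.39090, i.e. 0.391 to 3 decimal places.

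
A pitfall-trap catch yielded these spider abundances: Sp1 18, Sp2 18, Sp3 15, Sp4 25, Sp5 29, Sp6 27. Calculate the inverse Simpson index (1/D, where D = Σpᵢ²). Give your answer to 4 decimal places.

5.6793

Total N = 18+18+15+25+29+27 = 132, so the proportions are 0.13636364, 0.13636364, 0.11363636, 0.18939394, 0.21969697, 0.20454545 (working shown to 8 dp, full precision carried).
D = 0.13636364² + 0.13636364² + 0.11363636² + 0.18939394² + 0.21969697² + 0.20454545² = 0.01859504 + 0.01859504 + 0.01291322 + 0.03587006 + 0.04826676 + 0.04183884 = 0.17607897.
So 1/D = 5.679270, i.e. 5.6793 to 4 decimal places.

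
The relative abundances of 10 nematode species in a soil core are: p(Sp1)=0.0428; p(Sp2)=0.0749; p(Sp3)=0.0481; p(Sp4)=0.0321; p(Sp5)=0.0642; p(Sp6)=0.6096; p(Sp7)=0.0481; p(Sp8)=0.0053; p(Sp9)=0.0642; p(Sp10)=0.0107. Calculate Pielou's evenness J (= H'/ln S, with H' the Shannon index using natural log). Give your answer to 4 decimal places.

H' = −Σ pᵢ ln pᵢ = −((-0.134872) + (-0.194111) + (-0.145958) + (-0.110389) + (-0.176277) + (-0.301723) + (-0.145958) + (-0.027772) + (-0.176277) + (-0.048551)) = 1.461889 (working shown to 6 dp, full precision carried).
With S = 10 species, ln S = 2.302585, so J = 1.461889/2.302585 = 0.634890, i.e. 0.6349 to 4 decimal places.

0.6349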